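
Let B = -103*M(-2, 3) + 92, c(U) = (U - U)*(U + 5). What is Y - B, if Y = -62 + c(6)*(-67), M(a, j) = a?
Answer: -360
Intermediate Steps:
c(U) = 0 (c(U) = 0*(5 + U) = 0)
B = 298 (B = -103*(-2) + 92 = 206 + 92 = 298)
Y = -62 (Y = -62 + 0*(-67) = -62 + 0 = -62)
Y - B = -62 - 1*298 = -62 - 298 = -360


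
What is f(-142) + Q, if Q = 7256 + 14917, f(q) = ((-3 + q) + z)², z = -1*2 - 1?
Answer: 44077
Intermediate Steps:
z = -3 (z = -2 - 1 = -3)
f(q) = (-6 + q)² (f(q) = ((-3 + q) - 3)² = (-6 + q)²)
Q = 22173
f(-142) + Q = (-6 - 142)² + 22173 = (-148)² + 22173 = 21904 + 22173 = 44077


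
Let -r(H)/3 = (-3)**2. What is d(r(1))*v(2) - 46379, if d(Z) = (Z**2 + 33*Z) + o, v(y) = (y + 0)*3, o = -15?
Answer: -47441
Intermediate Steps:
r(H) = -27 (r(H) = -3*(-3)**2 = -3*9 = -27)
v(y) = 3*y (v(y) = y*3 = 3*y)
d(Z) = -15 + Z**2 + 33*Z (d(Z) = (Z**2 + 33*Z) - 15 = -15 + Z**2 + 33*Z)
d(r(1))*v(2) - 46379 = (-15 + (-27)**2 + 33*(-27))*(3*2) - 46379 = (-15 + 729 - 891)*6 - 46379 = -177*6 - 46379 = -1062 - 46379 = -47441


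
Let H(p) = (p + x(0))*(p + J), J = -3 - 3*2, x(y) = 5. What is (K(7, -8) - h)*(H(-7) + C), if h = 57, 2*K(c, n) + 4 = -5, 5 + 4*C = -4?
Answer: -14637/8 ≈ -1829.6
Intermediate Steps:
C = -9/4 (C = -5/4 + (1/4)*(-4) = -5/4 - 1 = -9/4 ≈ -2.2500)
K(c, n) = -9/2 (K(c, n) = -2 + (1/2)*(-5) = -2 - 5/2 = -9/2)
J = -9 (J = -3 - 6 = -9)
H(p) = (-9 + p)*(5 + p) (H(p) = (p + 5)*(p - 9) = (5 + p)*(-9 + p) = (-9 + p)*(5 + p))
(K(7, -8) - h)*(H(-7) + C) = (-9/2 - 1*57)*((-45 + (-7)**2 - 4*(-7)) - 9/4) = (-9/2 - 57)*((-45 + 49 + 28) - 9/4) = -123*(32 - 9/4)/2 = -123/2*119/4 = -14637/8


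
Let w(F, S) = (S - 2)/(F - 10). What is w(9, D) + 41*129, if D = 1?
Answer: 5290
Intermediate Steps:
w(F, S) = (-2 + S)/(-10 + F)
w(9, D) + 41*129 = (-2 + 1)/(-10 + 9) + 41*129 = -1/(-1) + 5289 = -1*(-1) + 5289 = 1 + 5289 = 5290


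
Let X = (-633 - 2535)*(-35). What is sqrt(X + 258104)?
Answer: 2*sqrt(92246) ≈ 607.44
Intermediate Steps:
X = 110880 (X = -3168*(-35) = 110880)
sqrt(X + 258104) = sqrt(110880 + 258104) = sqrt(368984) = 2*sqrt(92246)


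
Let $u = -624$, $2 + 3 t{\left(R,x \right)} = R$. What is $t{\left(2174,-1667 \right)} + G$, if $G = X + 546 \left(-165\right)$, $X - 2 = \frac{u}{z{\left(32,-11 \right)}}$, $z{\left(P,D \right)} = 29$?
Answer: $- \frac{2592180}{29} \approx -89386.0$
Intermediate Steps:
$t{\left(R,x \right)} = - \frac{2}{3} + \frac{R}{3}$
$X = - \frac{566}{29}$ ($X = 2 - \frac{624}{29} = - \frac{566}{29} \approx -19.517$)
$G = - \frac{2613176}{29}$ ($G = - \frac{566}{29} + 546 \left(-165\right) = - \frac{566}{29} - 90090 = - \frac{2613176}{29} \approx -90110.0$)
$t{\left(2174,-1667 \right)} + G = \left(- \frac{2}{3} + \frac{1}{3} \cdot 2174\right) - \frac{2613176}{29} = \left(- \frac{2}{3} + \frac{2174}{3}\right) - \frac{2613176}{29} = 724 - \frac{2613176}{29} = - \frac{2592180}{29}$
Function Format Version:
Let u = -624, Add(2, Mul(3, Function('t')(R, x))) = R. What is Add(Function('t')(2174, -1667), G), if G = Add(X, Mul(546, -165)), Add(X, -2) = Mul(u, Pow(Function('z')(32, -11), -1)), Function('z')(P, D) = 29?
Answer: Rational(-2592180, 29) ≈ -89386.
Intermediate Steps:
Function('t')(R, x) = Add(Rational(-2, 3), Mul(Rational(1, 3), R))
X = Rational(-566, 29) (X = Add(2, Mul(-624, Pow(29, -1))) = Add(2, Mul(-624, Rational(1, 29))) = Add(2, Rational(-624, 29)) = Rational(-566, 29) ≈ -19.517)
G = Rational(-2613176, 29) (G = Add(Rational(-566, 29), Mul(546, -165)) = Add(Rational(-566, 29), -90090) = Rational(-2613176, 29) ≈ -90110.)
Add(Function('t')(2174, -1667), G) = Add(Add(Rational(-2, 3), Mul(Rational(1, 3), 2174)), Rational(-2613176, 29)) = Add(Add(Rational(-2, 3), Rational(2174, 3)), Rational(-2613176, 29)) = Add(724, Rational(-2613176, 29)) = Rational(-2592180, 29)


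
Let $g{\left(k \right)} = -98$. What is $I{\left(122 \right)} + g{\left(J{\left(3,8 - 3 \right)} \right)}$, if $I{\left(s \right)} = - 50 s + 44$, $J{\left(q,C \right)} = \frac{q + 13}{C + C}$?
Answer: $-6154$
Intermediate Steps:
$J{\left(q,C \right)} = \frac{13 + q}{2 C}$
$I{\left(s \right)} = 44 - 50 s$
$I{\left(122 \right)} + g{\left(J{\left(3,8 - 3 \right)} \right)} = \left(44 - 6100\right) - 98 = -6056 - 98 = -6154$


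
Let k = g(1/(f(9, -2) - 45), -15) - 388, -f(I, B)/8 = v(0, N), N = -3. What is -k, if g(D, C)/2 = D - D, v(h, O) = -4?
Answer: 388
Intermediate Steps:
f(I, B) = 32 (f(I, B) = -8*(-4) = 32)
g(D, C) = 0 (g(D, C) = 2*(D - D) = 2*0 = 0)
k = -388 (k = 0 - 388 = -388)
-k = -1*(-388) = 388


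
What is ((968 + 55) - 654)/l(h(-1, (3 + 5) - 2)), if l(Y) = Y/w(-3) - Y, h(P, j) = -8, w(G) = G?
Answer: 1107/32 ≈ 34.594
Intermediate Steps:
l(Y) = -4*Y/3 (l(Y) = Y/(-3) - Y = Y*(-⅓) - Y = -Y/3 - Y = -4*Y/3)
((968 + 55) - 654)/l(h(-1, (3 + 5) - 2)) = ((968 + 55) - 654)/((-4/3*(-8))) = (1023 - 654)/(32/3) = 369*(3/32) = 1107/32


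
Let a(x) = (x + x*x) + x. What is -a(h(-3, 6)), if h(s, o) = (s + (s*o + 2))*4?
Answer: -5624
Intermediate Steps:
h(s, o) = 8 + 4*s + 4*o*s (h(s, o) = (s + (o*s + 2))*4 = (s + (2 + o*s))*4 = (2 + s + o*s)*4 = 8 + 4*s + 4*o*s)
a(x) = x² + 2*x (a(x) = (x + x²) + x = x² + 2*x)
-a(h(-3, 6)) = -(8 + 4*(-3) + 4*6*(-3))*(2 + (8 + 4*(-3) + 4*6*(-3))) = -(8 - 12 - 72)*(2 + (8 - 12 - 72)) = -(-76)*(2 - 76) = -(-76)*(-74) = -1*5624 = -5624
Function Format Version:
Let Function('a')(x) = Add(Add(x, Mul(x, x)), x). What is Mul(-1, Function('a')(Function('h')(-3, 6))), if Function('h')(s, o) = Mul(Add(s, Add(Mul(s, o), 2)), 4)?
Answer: -5624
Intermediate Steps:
Function('h')(s, o) = Add(8, Mul(4, s), Mul(4, o, s)) (Function('h')(s, o) = Mul(Add(s, Add(Mul(o, s), 2)), 4) = Mul(Add(s, Add(2, Mul(o, s))), 4) = Mul(Add(2, s, Mul(o, s)), 4) = Add(8, Mul(4, s), Mul(4, o, s)))
Function('a')(x) = Add(Pow(x, 2), Mul(2, x)) (Function('a')(x) = Add(Add(x, Pow(x, 2)), x) = Add(Pow(x, 2), Mul(2, x)))
Mul(-1, Function('a')(Function('h')(-3, 6))) = Mul(-1, Mul(Add(8, Mul(4, -3), Mul(4, 6, -3)), Add(2, Add(8, Mul(4, -3), Mul(4, 6, -3))))) = Mul(-1, Mul(Add(8, -12, -72), Add(2, Add(8, -12, -72)))) = Mul(-1, Mul(-76, Add(2, -76))) = Mul(-1, Mul(-76, -74)) = Mul(-1, 5624) = -5624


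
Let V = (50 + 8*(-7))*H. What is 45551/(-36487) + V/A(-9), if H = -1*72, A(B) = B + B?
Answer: -83749/3317 ≈ -25.248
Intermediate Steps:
A(B) = 2*B
H = -72
V = 432 (V = (50 + 8*(-7))*(-72) = (50 - 56)*(-72) = -6*(-72) = 432)
45551/(-36487) + V/A(-9) = 45551/(-36487) + 432/((2*(-9))) = 45551*(-1/36487) + 432/(-18) = -4141/3317 + 432*(-1/18) = -4141/3317 - 24 = -83749/3317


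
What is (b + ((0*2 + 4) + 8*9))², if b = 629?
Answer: 497025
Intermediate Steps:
(b + ((0*2 + 4) + 8*9))² = (629 + ((0*2 + 4) + 8*9))² = (629 + ((0 + 4) + 72))² = (629 + (4 + 72))² = (629 + 76)² = 705² = 497025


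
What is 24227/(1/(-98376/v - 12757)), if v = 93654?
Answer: -4824574688843/15609 ≈ -3.0909e+8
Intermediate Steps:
24227/(1/(-98376/v - 12757)) = 24227/(1/(-98376/93654 - 12757)) = 24227/(1/(-98376*1/93654 - 12757)) = 24227/(1/(-16396/15609 - 12757)) = 24227/(1/(-199140409/15609)) = 24227/(-15609/199140409) = 24227*(-199140409/15609) = -4824574688843/15609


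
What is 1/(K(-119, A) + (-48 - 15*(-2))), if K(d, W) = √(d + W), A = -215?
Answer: -9/329 - I*√334/658 ≈ -0.027356 - 0.027775*I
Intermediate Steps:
K(d, W) = √(W + d)
1/(K(-119, A) + (-48 - 15*(-2))) = 1/(√(-215 - 119) + (-48 - 15*(-2))) = 1/(√(-334) + (-48 + 30)) = 1/(I*√334 - 18) = 1/(-18 + I*√334)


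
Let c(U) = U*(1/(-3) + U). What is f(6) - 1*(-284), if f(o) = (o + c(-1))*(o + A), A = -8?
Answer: 808/3 ≈ 269.33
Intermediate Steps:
c(U) = U*(-⅓ + U)
f(o) = (-8 + o)*(4/3 + o) (f(o) = (o - (-⅓ - 1))*(o - 8) = (o - 1*(-4/3))*(-8 + o) = (o + 4/3)*(-8 + o) = (4/3 + o)*(-8 + o) = (-8 + o)*(4/3 + o))
f(6) - 1*(-284) = (-32/3 + 6² - 20/3*6) - 1*(-284) = (-32/3 + 36 - 40) + 284 = -44/3 + 284 = 808/3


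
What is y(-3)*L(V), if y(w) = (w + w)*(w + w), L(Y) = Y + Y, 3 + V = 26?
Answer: 1656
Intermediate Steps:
V = 23 (V = -3 + 26 = 23)
L(Y) = 2*Y
y(w) = 4*w² (y(w) = (2*w)*(2*w) = 4*w²)
y(-3)*L(V) = (4*(-3)²)*(2*23) = (4*9)*46 = 36*46 = 1656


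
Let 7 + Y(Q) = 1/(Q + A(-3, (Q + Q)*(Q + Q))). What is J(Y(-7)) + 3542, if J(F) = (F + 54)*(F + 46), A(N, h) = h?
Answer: 192016630/35721 ≈ 5375.5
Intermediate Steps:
Y(Q) = -7 + 1/(Q + 4*Q**2) (Y(Q) = -7 + 1/(Q + (Q + Q)*(Q + Q)) = -7 + 1/(Q + (2*Q)*(2*Q)) = -7 + 1/(Q + 4*Q**2))
J(F) = (46 + F)*(54 + F) (J(F) = (54 + F)*(46 + F) = (46 + F)*(54 + F))
J(Y(-7)) + 3542 = (2484 + ((1 - 28*(-7)**2 - 7*(-7))/((-7)*(1 + 4*(-7))))**2 + 100*((1 - 28*(-7)**2 - 7*(-7))/((-7)*(1 + 4*(-7))))) + 3542 = (2484 + (-(1 - 28*49 + 49)/(7*(1 - 28)))**2 + 100*(-(1 - 28*49 + 49)/(7*(1 - 28)))) + 3542 = (2484 + (-1/7*(1 - 1372 + 49)/(-27))**2 + 100*(-1/7*(1 - 1372 + 49)/(-27))) + 3542 = (2484 + (-1/7*(-1/27)*(-1322))**2 + 100*(-1/7*(-1/27)*(-1322))) + 3542 = (2484 + (-1322/189)**2 + 100*(-1322/189)) + 3542 = (2484 + 1747684/35721 - 132200/189) + 3542 = 65492848/35721 + 3542 = 192016630/35721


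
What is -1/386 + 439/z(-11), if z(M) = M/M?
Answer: 169453/386 ≈ 439.00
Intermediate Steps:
z(M) = 1
-1/386 + 439/z(-11) = -1/386 + 439/1 = -1*1/386 + 439*1 = -1/386 + 439 = 169453/386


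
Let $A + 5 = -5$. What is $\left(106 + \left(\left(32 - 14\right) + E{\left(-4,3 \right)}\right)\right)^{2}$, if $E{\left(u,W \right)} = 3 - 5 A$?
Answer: $31329$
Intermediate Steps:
$A = -10$ ($A = -5 - 5 = -10$)
$E{\left(u,W \right)} = 53$ ($E{\left(u,W \right)} = 3 - -50 = 3 + 50 = 53$)
$\left(106 + \left(\left(32 - 14\right) + E{\left(-4,3 \right)}\right)\right)^{2} = \left(106 + \left(\left(32 - 14\right) + 53\right)\right)^{2} = \left(106 + \left(18 + 53\right)\right)^{2} = \left(106 + 71\right)^{2} = 177^{2} = 31329$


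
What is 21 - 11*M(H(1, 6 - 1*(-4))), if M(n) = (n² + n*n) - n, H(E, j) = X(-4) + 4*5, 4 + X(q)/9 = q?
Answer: -60039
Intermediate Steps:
X(q) = -36 + 9*q
H(E, j) = -52 (H(E, j) = (-36 + 9*(-4)) + 4*5 = (-36 - 36) + 20 = -72 + 20 = -52)
M(n) = -n + 2*n² (M(n) = (n² + n²) - n = 2*n² - n = -n + 2*n²)
21 - 11*M(H(1, 6 - 1*(-4))) = 21 - (-572)*(-1 + 2*(-52)) = 21 - (-572)*(-1 - 104) = 21 - (-572)*(-105) = 21 - 11*5460 = 21 - 60060 = -60039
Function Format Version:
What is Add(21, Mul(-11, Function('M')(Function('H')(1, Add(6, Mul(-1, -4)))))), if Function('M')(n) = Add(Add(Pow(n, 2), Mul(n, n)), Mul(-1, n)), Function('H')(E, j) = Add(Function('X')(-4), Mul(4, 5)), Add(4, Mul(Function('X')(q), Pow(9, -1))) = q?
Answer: -60039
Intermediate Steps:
Function('X')(q) = Add(-36, Mul(9, q))
Function('H')(E, j) = -52 (Function('H')(E, j) = Add(Add(-36, Mul(9, -4)), Mul(4, 5)) = Add(Add(-36, -36), 20) = Add(-72, 20) = -52)
Function('M')(n) = Add(Mul(-1, n), Mul(2, Pow(n, 2))) (Function('M')(n) = Add(Add(Pow(n, 2), Pow(n, 2)), Mul(-1, n)) = Add(Mul(2, Pow(n, 2)), Mul(-1, n)) = Add(Mul(-1, n), Mul(2, Pow(n, 2))))
Add(21, Mul(-11, Function('M')(Function('H')(1, Add(6, Mul(-1, -4)))))) = Add(21, Mul(-11, Mul(-52, Add(-1, Mul(2, -52))))) = Add(21, Mul(-11, Mul(-52, Add(-1, -104)))) = Add(21, Mul(-11, Mul(-52, -105))) = Add(21, Mul(-11, 5460)) = Add(21, -60060) = -60039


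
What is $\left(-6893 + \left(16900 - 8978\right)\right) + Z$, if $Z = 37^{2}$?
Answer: $2398$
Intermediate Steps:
$Z = 1369$
$\left(-6893 + \left(16900 - 8978\right)\right) + Z = \left(-6893 + \left(16900 - 8978\right)\right) + 1369 = \left(-6893 + 7922\right) + 1369 = 1029 + 1369 = 2398$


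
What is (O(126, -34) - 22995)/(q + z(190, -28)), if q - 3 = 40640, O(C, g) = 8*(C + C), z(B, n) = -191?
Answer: -6993/13484 ≈ -0.51861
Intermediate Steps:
O(C, g) = 16*C (O(C, g) = 8*(2*C) = 16*C)
q = 40643 (q = 3 + 40640 = 40643)
(O(126, -34) - 22995)/(q + z(190, -28)) = (16*126 - 22995)/(40643 - 191) = (2016 - 22995)/40452 = -20979*1/40452 = -6993/13484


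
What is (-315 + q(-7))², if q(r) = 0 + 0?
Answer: 99225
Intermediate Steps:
q(r) = 0
(-315 + q(-7))² = (-315 + 0)² = (-315)² = 99225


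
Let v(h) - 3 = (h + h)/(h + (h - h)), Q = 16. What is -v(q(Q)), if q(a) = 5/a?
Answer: -5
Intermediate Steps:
v(h) = 5 (v(h) = 3 + (h + h)/(h + (h - h)) = 3 + (2*h)/(h + 0) = 3 + (2*h)/h = 3 + 2 = 5)
-v(q(Q)) = -1*5 = -5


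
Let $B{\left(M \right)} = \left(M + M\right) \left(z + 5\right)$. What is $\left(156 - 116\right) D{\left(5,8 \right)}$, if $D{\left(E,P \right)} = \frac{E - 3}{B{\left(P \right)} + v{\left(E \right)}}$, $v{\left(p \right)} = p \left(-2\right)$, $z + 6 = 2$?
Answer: $\frac{40}{3} \approx 13.333$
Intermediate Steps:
$z = -4$ ($z = -6 + 2 = -4$)
$v{\left(p \right)} = - 2 p$
$B{\left(M \right)} = 2 M$ ($B{\left(M \right)} = \left(M + M\right) \left(-4 + 5\right) = 2 M 1 = 2 M$)
$D{\left(E,P \right)} = \frac{-3 + E}{- 2 E + 2 P}$ ($D{\left(E,P \right)} = \frac{E - 3}{2 P - 2 E} = \frac{-3 + E}{- 2 E + 2 P}$)
$\left(156 - 116\right) D{\left(5,8 \right)} = \left(156 - 116\right) \frac{3 - 5}{2 \left(5 - 8\right)} = 40 \frac{3 - 5}{2 \left(5 - 8\right)} = 40 \cdot \frac{1}{2} \frac{1}{-3} \left(-2\right) = 40 \cdot \frac{1}{2} \left(- \frac{1}{3}\right) \left(-2\right) = 40 \cdot \frac{1}{3} = \frac{40}{3}$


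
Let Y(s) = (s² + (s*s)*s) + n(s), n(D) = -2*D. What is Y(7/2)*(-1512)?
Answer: -72765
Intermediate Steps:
Y(s) = s² + s³ - 2*s (Y(s) = (s² + (s*s)*s) - 2*s = (s² + s²*s) - 2*s = (s² + s³) - 2*s = s² + s³ - 2*s)
Y(7/2)*(-1512) = ((7/2)*(-2 + 7/2 + (7/2)²))*(-1512) = ((7*(½))*(-2 + 7*(½) + (7*(½))²))*(-1512) = (7*(-2 + 7/2 + (7/2)²)/2)*(-1512) = (7*(-2 + 7/2 + 49/4)/2)*(-1512) = ((7/2)*(55/4))*(-1512) = (385/8)*(-1512) = -72765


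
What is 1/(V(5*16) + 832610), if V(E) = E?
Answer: 1/832690 ≈ 1.2009e-6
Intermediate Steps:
1/(V(5*16) + 832610) = 1/(5*16 + 832610) = 1/(80 + 832610) = 1/832690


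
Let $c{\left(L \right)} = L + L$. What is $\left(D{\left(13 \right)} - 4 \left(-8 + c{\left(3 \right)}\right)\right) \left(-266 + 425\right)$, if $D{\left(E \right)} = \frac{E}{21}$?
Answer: $\frac{9593}{7} \approx 1370.4$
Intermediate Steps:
$c{\left(L \right)} = 2 L$
$D{\left(E \right)} = \frac{E}{21}$ ($D{\left(E \right)} = E \frac{1}{21} = \frac{E}{21}$)
$\left(D{\left(13 \right)} - 4 \left(-8 + c{\left(3 \right)}\right)\right) \left(-266 + 425\right) = \left(\frac{1}{21} \cdot 13 - 4 \left(-8 + 2 \cdot 3\right)\right) \left(-266 + 425\right) = \left(\frac{13}{21} - 4 \left(-8 + 6\right)\right) 159 = \left(\frac{13}{21} - -8\right) 159 = \left(\frac{13}{21} + 8\right) 159 = \frac{181}{21} \cdot 159 = \frac{9593}{7}$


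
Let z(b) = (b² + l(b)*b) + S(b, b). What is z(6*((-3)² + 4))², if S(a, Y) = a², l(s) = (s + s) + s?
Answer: 925376400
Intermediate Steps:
l(s) = 3*s (l(s) = 2*s + s = 3*s)
z(b) = 5*b² (z(b) = (b² + (3*b)*b) + b² = (b² + 3*b²) + b² = 4*b² + b² = 5*b²)
z(6*((-3)² + 4))² = (5*(6*((-3)² + 4))²)² = (5*(6*(9 + 4))²)² = (5*(6*13)²)² = (5*78²)² = (5*6084)² = 30420² = 925376400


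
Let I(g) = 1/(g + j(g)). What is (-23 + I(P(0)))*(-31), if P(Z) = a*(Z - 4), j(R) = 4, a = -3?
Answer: 11377/16 ≈ 711.06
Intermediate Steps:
P(Z) = 12 - 3*Z (P(Z) = -3*(Z - 4) = -3*(-4 + Z) = 12 - 3*Z)
I(g) = 1/(4 + g) (I(g) = 1/(g + 4) = 1/(4 + g))
(-23 + I(P(0)))*(-31) = (-23 + 1/(4 + (12 - 3*0)))*(-31) = (-23 + 1/(4 + (12 + 0)))*(-31) = (-23 + 1/(4 + 12))*(-31) = (-23 + 1/16)*(-31) = -367/16*(-31) = 11377/16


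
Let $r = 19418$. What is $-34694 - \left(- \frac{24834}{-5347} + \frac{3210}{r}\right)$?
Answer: $- \frac{1801354809203}{51914023} \approx -34699.0$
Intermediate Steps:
$-34694 - \left(- \frac{24834}{-5347} + \frac{3210}{r}\right) = -34694 - \left(- \frac{24834}{-5347} + \frac{3210}{19418}\right) = -34694 - \left(\left(-24834\right) \left(- \frac{1}{5347}\right) + 3210 \cdot \frac{1}{19418}\right) = -34694 - \left(\frac{24834}{5347} + \frac{1605}{9709}\right) = -34694 - \frac{249695241}{51914023} = - \frac{1801354809203}{51914023}$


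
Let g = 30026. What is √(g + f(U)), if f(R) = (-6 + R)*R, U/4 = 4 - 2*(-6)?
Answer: √33738 ≈ 183.68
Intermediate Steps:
U = 64 (U = 4*(4 - 2*(-6)) = 4*(4 + 12) = 4*16 = 64)
f(R) = R*(-6 + R)
√(g + f(U)) = √(30026 + 64*(-6 + 64)) = √(30026 + 64*58) = √(30026 + 3712) = √33738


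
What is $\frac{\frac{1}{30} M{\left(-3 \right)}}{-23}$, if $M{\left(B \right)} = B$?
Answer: $\frac{1}{230} \approx 0.0043478$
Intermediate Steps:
$\frac{\frac{1}{30} M{\left(-3 \right)}}{-23} = \frac{\frac{1}{30} \left(-3\right)}{-23} = \frac{1}{30} \left(-3\right) \left(- \frac{1}{23}\right) = \left(- \frac{1}{10}\right) \left(- \frac{1}{23}\right) = \frac{1}{230}$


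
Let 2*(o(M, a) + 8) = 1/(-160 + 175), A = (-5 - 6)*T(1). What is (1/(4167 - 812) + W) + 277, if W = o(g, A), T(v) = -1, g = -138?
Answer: 5415647/20130 ≈ 269.03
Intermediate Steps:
A = 11 (A = (-5 - 6)*(-1) = -11*(-1) = 11)
o(M, a) = -239/30 (o(M, a) = -8 + 1/(2*(-160 + 175)) = -8 + (½)/15 = -8 + (½)*(1/15) = -8 + 1/30 = -239/30)
W = -239/30 ≈ -7.9667
(1/(4167 - 812) + W) + 277 = (1/(4167 - 812) - 239/30) + 277 = (1/3355 - 239/30) + 277 = -160363/20130 + 277 = 5415647/20130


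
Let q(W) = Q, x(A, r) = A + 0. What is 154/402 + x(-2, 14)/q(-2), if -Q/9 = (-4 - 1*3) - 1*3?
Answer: 1088/3015 ≈ 0.36086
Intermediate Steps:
x(A, r) = A
Q = 90 (Q = -9*((-4 - 1*3) - 1*3) = -9*((-4 - 3) - 3) = -9*(-7 - 3) = -9*(-10) = 90)
q(W) = 90
154/402 + x(-2, 14)/q(-2) = 154/402 - 2/90 = 154*(1/402) - 2*1/90 = 77/201 - 1/45 = 1088/3015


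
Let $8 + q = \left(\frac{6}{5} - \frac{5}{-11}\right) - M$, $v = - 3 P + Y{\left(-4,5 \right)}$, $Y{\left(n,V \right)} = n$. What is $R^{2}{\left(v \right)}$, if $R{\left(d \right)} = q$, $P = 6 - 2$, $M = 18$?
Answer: $\frac{1792921}{3025} \approx 592.7$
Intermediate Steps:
$P = 4$ ($P = 6 - 2 = 4$)
$v = -16$ ($v = \left(-3\right) 4 - 4 = -12 - 4 = -16$)
$q = - \frac{1339}{55}$ ($q = -8 + \left(\left(\frac{6}{5} - \frac{5}{-11}\right) - 18\right) = -8 + \left(\left(6 \cdot \frac{1}{5} - - \frac{5}{11}\right) - 18\right) = -8 + \left(\left(\frac{6}{5} + \frac{5}{11}\right) - 18\right) = -8 + \left(\frac{91}{55} - 18\right) = -8 - \frac{899}{55} = - \frac{1339}{55} \approx -24.345$)
$R{\left(d \right)} = - \frac{1339}{55}$
$R^{2}{\left(v \right)} = \left(- \frac{1339}{55}\right)^{2} = \frac{1792921}{3025}$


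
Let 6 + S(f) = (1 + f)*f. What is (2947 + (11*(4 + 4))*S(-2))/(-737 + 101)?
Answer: -865/212 ≈ -4.0802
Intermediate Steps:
S(f) = -6 + f*(1 + f) (S(f) = -6 + (1 + f)*f = -6 + f*(1 + f))
(2947 + (11*(4 + 4))*S(-2))/(-737 + 101) = (2947 + (11*(4 + 4))*(-6 - 2 + (-2)**2))/(-737 + 101) = (2947 + (11*8)*(-6 - 2 + 4))/(-636) = (2947 + 88*(-4))*(-1/636) = (2947 - 352)*(-1/636) = 2595*(-1/636) = -865/212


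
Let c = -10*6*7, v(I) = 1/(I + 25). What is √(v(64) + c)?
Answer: I*√3326731/89 ≈ 20.494*I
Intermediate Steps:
v(I) = 1/(25 + I)
c = -420 (c = -60*7 = -420)
√(v(64) + c) = √(1/(25 + 64) - 420) = √(1/89 - 420) = √(-37379/89) = I*√3326731/89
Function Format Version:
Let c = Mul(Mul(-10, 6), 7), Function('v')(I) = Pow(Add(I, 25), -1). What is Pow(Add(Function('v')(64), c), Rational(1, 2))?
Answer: Mul(Rational(1, 89), I, Pow(3326731, Rational(1, 2))) ≈ Mul(20.494, I)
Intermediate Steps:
Function('v')(I) = Pow(Add(25, I), -1)
c = -420 (c = Mul(-60, 7) = -420)
Pow(Add(Function('v')(64), c), Rational(1, 2)) = Pow(Add(Pow(Add(25, 64), -1), -420), Rational(1, 2)) = Pow(Add(Pow(89, -1), -420), Rational(1, 2)) = Pow(Add(Rational(1, 89), -420), Rational(1, 2)) = Pow(Rational(-37379, 89), Rational(1, 2)) = Mul(Rational(1, 89), I, Pow(3326731, Rational(1, 2)))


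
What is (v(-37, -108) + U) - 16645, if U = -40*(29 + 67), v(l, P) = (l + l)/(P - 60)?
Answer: -1720703/84 ≈ -20485.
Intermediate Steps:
v(l, P) = 2*l/(-60 + P) (v(l, P) = (2*l)/(-60 + P) = 2*l/(-60 + P))
U = -3840 (U = -40*96 = -3840)
(v(-37, -108) + U) - 16645 = (2*(-37)/(-60 - 108) - 3840) - 16645 = (2*(-37)/(-168) - 3840) - 16645 = (2*(-37)*(-1/168) - 3840) - 16645 = (37/84 - 3840) - 16645 = -322523/84 - 16645 = -1720703/84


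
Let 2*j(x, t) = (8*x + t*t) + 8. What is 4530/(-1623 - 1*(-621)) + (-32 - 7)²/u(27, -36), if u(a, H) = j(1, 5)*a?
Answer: -36419/20541 ≈ -1.7730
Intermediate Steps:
j(x, t) = 4 + t²/2 + 4*x (j(x, t) = ((8*x + t*t) + 8)/2 = ((8*x + t²) + 8)/2 = ((t² + 8*x) + 8)/2 = (8 + t² + 8*x)/2 = 4 + t²/2 + 4*x)
u(a, H) = 41*a/2 (u(a, H) = (4 + (½)*5² + 4*1)*a = (4 + (½)*25 + 4)*a = (4 + 25/2 + 4)*a = 41*a/2)
4530/(-1623 - 1*(-621)) + (-32 - 7)²/u(27, -36) = 4530/(-1623 - 1*(-621)) + (-32 - 7)²/(((41/2)*27)) = 4530/(-1623 + 621) + (-39)²/(1107/2) = 4530/(-1002) + 1521*(2/1107) = 4530*(-1/1002) + 338/123 = -755/167 + 338/123 = -36419/20541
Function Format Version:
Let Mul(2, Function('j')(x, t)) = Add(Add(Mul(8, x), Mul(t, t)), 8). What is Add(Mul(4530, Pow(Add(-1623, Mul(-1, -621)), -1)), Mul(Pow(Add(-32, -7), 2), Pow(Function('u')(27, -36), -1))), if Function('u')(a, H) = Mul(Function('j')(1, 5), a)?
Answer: Rational(-36419, 20541) ≈ -1.7730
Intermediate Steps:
Function('j')(x, t) = Add(4, Mul(Rational(1, 2), Pow(t, 2)), Mul(4, x)) (Function('j')(x, t) = Mul(Rational(1, 2), Add(Add(Mul(8, x), Mul(t, t)), 8)) = Mul(Rational(1, 2), Add(Add(Mul(8, x), Pow(t, 2)), 8)) = Mul(Rational(1, 2), Add(Add(Pow(t, 2), Mul(8, x)), 8)) = Mul(Rational(1, 2), Add(8, Pow(t, 2), Mul(8, x))) = Add(4, Mul(Rational(1, 2), Pow(t, 2)), Mul(4, x)))
Function('u')(a, H) = Mul(Rational(41, 2), a) (Function('u')(a, H) = Mul(Add(4, Mul(Rational(1, 2), Pow(5, 2)), Mul(4, 1)), a) = Mul(Add(4, Mul(Rational(1, 2), 25), 4), a) = Mul(Add(4, Rational(25, 2), 4), a) = Mul(Rational(41, 2), a))
Add(Mul(4530, Pow(Add(-1623, Mul(-1, -621)), -1)), Mul(Pow(Add(-32, -7), 2), Pow(Function('u')(27, -36), -1))) = Add(Mul(4530, Pow(Add(-1623, Mul(-1, -621)), -1)), Mul(Pow(Add(-32, -7), 2), Pow(Mul(Rational(41, 2), 27), -1))) = Add(Mul(4530, Pow(Add(-1623, 621), -1)), Mul(Pow(-39, 2), Pow(Rational(1107, 2), -1))) = Add(Mul(4530, Pow(-1002, -1)), Mul(1521, Rational(2, 1107))) = Add(Mul(4530, Rational(-1, 1002)), Rational(338, 123)) = Add(Rational(-755, 167), Rational(338, 123)) = Rational(-36419, 20541)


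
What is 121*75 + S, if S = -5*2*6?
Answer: 9015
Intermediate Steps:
S = -60 (S = -10*6 = -60)
121*75 + S = 121*75 - 60 = 9075 - 60 = 9015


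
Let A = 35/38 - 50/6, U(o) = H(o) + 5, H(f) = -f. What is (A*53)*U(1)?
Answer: -89570/57 ≈ -1571.4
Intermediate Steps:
U(o) = 5 - o (U(o) = -o + 5 = 5 - o)
A = -845/114 (A = 35*(1/38) - 50*⅙ = 35/38 - 25/3 = -845/114 ≈ -7.4123)
(A*53)*U(1) = (-845/114*53)*(5 - 1*1) = -44785*(5 - 1)/114 = -44785/114*4 = -89570/57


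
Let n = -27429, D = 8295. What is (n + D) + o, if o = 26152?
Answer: 7018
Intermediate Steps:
(n + D) + o = (-27429 + 8295) + 26152 = -19134 + 26152 = 7018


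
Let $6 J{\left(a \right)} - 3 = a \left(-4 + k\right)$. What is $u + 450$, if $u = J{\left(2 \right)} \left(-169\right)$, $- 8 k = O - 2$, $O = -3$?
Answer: $\frac{4445}{8} \approx 555.63$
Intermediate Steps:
$k = \frac{5}{8}$ ($k = - \frac{-3 - 2}{8} = \left(- \frac{1}{8}\right) \left(-5\right) = \frac{5}{8} \approx 0.625$)
$J{\left(a \right)} = \frac{1}{2} - \frac{9 a}{16}$ ($J{\left(a \right)} = \frac{1}{2} + \frac{a \left(-4 + \frac{5}{8}\right)}{6} = \frac{1}{2} + \frac{a \left(- \frac{27}{8}\right)}{6} = \frac{1}{2} + \frac{\left(- \frac{27}{8}\right) a}{6} = \frac{1}{2} - \frac{9 a}{16}$)
$u = \frac{845}{8}$ ($u = \left(\frac{1}{2} - \frac{9}{8}\right) \left(-169\right) = \left(- \frac{5}{8}\right) \left(-169\right) = \frac{845}{8} \approx 105.63$)
$u + 450 = \frac{845}{8} + 450 = \frac{4445}{8}$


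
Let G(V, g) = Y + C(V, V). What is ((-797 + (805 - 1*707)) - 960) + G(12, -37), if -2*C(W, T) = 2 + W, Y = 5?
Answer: -1661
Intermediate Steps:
C(W, T) = -1 - W/2 (C(W, T) = -(2 + W)/2 = -1 - W/2)
G(V, g) = 4 - V/2 (G(V, g) = 5 + (-1 - V/2) = 4 - V/2)
((-797 + (805 - 1*707)) - 960) + G(12, -37) = ((-797 + (805 - 1*707)) - 960) + (4 - ½*12) = ((-797 + (805 - 707)) - 960) + (4 - 6) = ((-797 + 98) - 960) - 2 = (-699 - 960) - 2 = -1659 - 2 = -1661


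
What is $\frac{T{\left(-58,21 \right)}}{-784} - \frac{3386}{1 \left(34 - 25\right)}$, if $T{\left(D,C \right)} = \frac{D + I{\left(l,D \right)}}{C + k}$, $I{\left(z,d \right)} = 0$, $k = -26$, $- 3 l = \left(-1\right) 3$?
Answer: $- \frac{6636821}{17640} \approx -376.24$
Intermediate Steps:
$l = 1$ ($l = - \frac{\left(-1\right) 3}{3} = \left(- \frac{1}{3}\right) \left(-3\right) = 1$)
$T{\left(D,C \right)} = \frac{D}{-26 + C}$ ($T{\left(D,C \right)} = \frac{D + 0}{C - 26} = \frac{D}{-26 + C}$)
$\frac{T{\left(-58,21 \right)}}{-784} - \frac{3386}{1 \left(34 - 25\right)} = \frac{\left(-58\right) \frac{1}{-26 + 21}}{-784} - \frac{3386}{1 \left(34 - 25\right)} = - \frac{58}{-5} \left(- \frac{1}{784}\right) - \frac{3386}{1 \cdot 9} = \left(-58\right) \left(- \frac{1}{5}\right) \left(- \frac{1}{784}\right) - \frac{3386}{9} = \frac{58}{5} \left(- \frac{1}{784}\right) - \frac{3386}{9} = - \frac{29}{1960} - \frac{3386}{9} = - \frac{6636821}{17640}$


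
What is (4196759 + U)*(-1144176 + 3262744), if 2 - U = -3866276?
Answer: 17082092171016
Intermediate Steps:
U = 3866278 (U = 2 - 1*(-3866276) = 2 + 3866276 = 3866278)
(4196759 + U)*(-1144176 + 3262744) = (4196759 + 3866278)*(-1144176 + 3262744) = 8063037*2118568 = 17082092171016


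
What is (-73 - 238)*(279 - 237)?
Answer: -13062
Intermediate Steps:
(-73 - 238)*(279 - 237) = -311*42 = -13062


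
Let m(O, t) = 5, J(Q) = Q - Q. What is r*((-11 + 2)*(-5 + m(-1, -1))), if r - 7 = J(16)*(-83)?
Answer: 0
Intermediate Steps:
J(Q) = 0
r = 7 (r = 7 + 0*(-83) = 7 + 0 = 7)
r*((-11 + 2)*(-5 + m(-1, -1))) = 7*((-11 + 2)*(-5 + 5)) = 7*(-9*0) = 7*0 = 0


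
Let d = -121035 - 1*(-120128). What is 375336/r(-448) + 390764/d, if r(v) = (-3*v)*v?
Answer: -9817671805/22754816 ≈ -431.45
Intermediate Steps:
d = -907 (d = -121035 + 120128 = -907)
r(v) = -3*v²
375336/r(-448) + 390764/d = 375336/((-3*(-448)²)) + 390764/(-907) = 375336/((-3*200704)) + 390764*(-1/907) = 375336/(-602112) - 390764/907 = 375336*(-1/602112) - 390764/907 = -15639/25088 - 390764/907 = -9817671805/22754816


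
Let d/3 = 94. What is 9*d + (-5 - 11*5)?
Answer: 2478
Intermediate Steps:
d = 282 (d = 3*94 = 282)
9*d + (-5 - 11*5) = 9*282 + (-5 - 11*5) = 2538 + (-5 - 55) = 2538 - 60 = 2478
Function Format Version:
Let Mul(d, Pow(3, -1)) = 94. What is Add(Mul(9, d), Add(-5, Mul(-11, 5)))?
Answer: 2478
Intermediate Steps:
d = 282 (d = Mul(3, 94) = 282)
Add(Mul(9, d), Add(-5, Mul(-11, 5))) = Add(Mul(9, 282), Add(-5, Mul(-11, 5))) = Add(2538, Add(-5, -55)) = Add(2538, -60) = 2478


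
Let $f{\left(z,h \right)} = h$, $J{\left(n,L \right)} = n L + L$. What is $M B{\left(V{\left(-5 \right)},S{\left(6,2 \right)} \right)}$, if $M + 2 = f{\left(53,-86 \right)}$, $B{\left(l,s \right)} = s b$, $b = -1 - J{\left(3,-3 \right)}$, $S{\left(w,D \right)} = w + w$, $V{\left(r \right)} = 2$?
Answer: $-11616$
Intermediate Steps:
$J{\left(n,L \right)} = L + L n$ ($J{\left(n,L \right)} = L n + L = L + L n$)
$S{\left(w,D \right)} = 2 w$
$b = 11$ ($b = -1 - - 3 \left(1 + 3\right) = -1 - \left(-3\right) 4 = -1 - -12 = -1 + 12 = 11$)
$B{\left(l,s \right)} = 11 s$ ($B{\left(l,s \right)} = s 11 = 11 s$)
$M = -88$ ($M = -2 - 86 = -88$)
$M B{\left(V{\left(-5 \right)},S{\left(6,2 \right)} \right)} = - 88 \cdot 11 \cdot 2 \cdot 6 = - 88 \cdot 11 \cdot 12 = \left(-88\right) 132 = -11616$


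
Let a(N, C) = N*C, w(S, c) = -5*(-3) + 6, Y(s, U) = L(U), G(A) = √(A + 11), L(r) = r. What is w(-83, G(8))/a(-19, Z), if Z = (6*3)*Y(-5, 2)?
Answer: -7/228 ≈ -0.030702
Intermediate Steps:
G(A) = √(11 + A)
Y(s, U) = U
w(S, c) = 21 (w(S, c) = 15 + 6 = 21)
Z = 36 (Z = (6*3)*2 = 18*2 = 36)
a(N, C) = C*N
w(-83, G(8))/a(-19, Z) = 21/((36*(-19))) = 21/(-684) = 21*(-1/684) = -7/228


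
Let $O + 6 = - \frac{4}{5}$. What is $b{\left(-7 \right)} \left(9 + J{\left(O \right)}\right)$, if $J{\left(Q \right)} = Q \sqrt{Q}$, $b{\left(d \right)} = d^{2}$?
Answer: $441 - \frac{1666 i \sqrt{170}}{25} \approx 441.0 - 868.88 i$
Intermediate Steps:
$O = - \frac{34}{5}$ ($O = -6 - \frac{4}{5} = - \frac{34}{5} \approx -6.8$)
$J{\left(Q \right)} = Q^{\frac{3}{2}}$
$b{\left(-7 \right)} \left(9 + J{\left(O \right)}\right) = \left(-7\right)^{2} \left(9 + \left(- \frac{34}{5}\right)^{\frac{3}{2}}\right) = 49 \left(9 - \frac{34 i \sqrt{170}}{25}\right) = 441 - \frac{1666 i \sqrt{170}}{25}$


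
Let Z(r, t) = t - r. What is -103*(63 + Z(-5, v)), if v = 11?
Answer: -8137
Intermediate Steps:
-103*(63 + Z(-5, v)) = -103*(63 + (11 - 1*(-5))) = -103*(63 + (11 + 5)) = -103*(63 + 16) = -103*79 = -8137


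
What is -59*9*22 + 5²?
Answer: -11657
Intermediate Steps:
-59*9*22 + 5² = -531*22 + 25 = -11682 + 25 = -11657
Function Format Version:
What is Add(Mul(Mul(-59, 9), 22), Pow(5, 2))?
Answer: -11657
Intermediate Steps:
Add(Mul(Mul(-59, 9), 22), Pow(5, 2)) = Add(Mul(-531, 22), 25) = Add(-11682, 25) = -11657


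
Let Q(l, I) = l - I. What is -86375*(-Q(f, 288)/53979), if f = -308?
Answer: -51479500/53979 ≈ -953.70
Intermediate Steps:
-86375*(-Q(f, 288)/53979) = -86375/((-53979/(-308 - 1*288))) = -86375/((-53979/(-308 - 288))) = -86375/((-53979/(-596))) = -86375/((-53979*(-1/596))) = -86375/53979/596 = -86375*596/53979 = -51479500/53979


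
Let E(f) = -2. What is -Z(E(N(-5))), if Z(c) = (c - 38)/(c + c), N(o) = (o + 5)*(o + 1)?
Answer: -10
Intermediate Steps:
N(o) = (1 + o)*(5 + o) (N(o) = (5 + o)*(1 + o) = (1 + o)*(5 + o))
Z(c) = (-38 + c)/(2*c) (Z(c) = (-38 + c)/((2*c)) = (-38 + c)*(1/(2*c)) = (-38 + c)/(2*c))
-Z(E(N(-5))) = -(-38 - 2)/(2*(-2)) = -(-1)*(-40)/(2*2) = -1*10 = -10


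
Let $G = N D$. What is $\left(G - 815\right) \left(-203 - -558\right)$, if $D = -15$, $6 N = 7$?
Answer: $- \frac{591075}{2} \approx -2.9554 \cdot 10^{5}$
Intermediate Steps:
$N = \frac{7}{6}$ ($N = \frac{1}{6} \cdot 7 = \frac{7}{6} \approx 1.1667$)
$G = - \frac{35}{2}$ ($G = \frac{7}{6} \left(-15\right) = - \frac{35}{2} \approx -17.5$)
$\left(G - 815\right) \left(-203 - -558\right) = \left(- \frac{35}{2} - 815\right) \left(-203 - -558\right) = - \frac{1665 \left(-203 + 558\right)}{2} = \left(- \frac{1665}{2}\right) 355 = - \frac{591075}{2}$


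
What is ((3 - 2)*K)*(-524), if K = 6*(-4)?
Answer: 12576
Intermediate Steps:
K = -24
((3 - 2)*K)*(-524) = ((3 - 2)*(-24))*(-524) = (1*(-24))*(-524) = -24*(-524) = 12576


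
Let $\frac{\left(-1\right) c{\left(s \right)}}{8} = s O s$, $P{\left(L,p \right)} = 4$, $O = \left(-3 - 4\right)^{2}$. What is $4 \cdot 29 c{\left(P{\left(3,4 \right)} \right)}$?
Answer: $-727552$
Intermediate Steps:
$O = 49$ ($O = \left(-7\right)^{2} = 49$)
$c{\left(s \right)} = - 392 s^{2}$ ($c{\left(s \right)} = - 8 s 49 s = - 8 \cdot 49 s s = - 8 \cdot 49 s^{2} = - 392 s^{2}$)
$4 \cdot 29 c{\left(P{\left(3,4 \right)} \right)} = 4 \cdot 29 \left(- 392 \cdot 4^{2}\right) = 116 \left(\left(-392\right) 16\right) = 116 \left(-6272\right) = -727552$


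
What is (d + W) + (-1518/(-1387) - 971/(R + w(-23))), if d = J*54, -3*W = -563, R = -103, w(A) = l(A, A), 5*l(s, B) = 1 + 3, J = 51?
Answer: 85990538/29127 ≈ 2952.3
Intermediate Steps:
l(s, B) = ⅘ (l(s, B) = (1 + 3)/5 = (⅕)*4 = ⅘)
w(A) = ⅘
W = 563/3 (W = -⅓*(-563) = 563/3 ≈ 187.67)
d = 2754 (d = 51*54 = 2754)
(d + W) + (-1518/(-1387) - 971/(R + w(-23))) = (2754 + 563/3) + (-1518/(-1387) - 971/(-103 + ⅘)) = 8825/3 + (-1518*(-1/1387) - 971/(-511/5)) = 8825/3 + (1518/1387 - 971*(-5/511)) = 8825/3 + (1518/1387 + 4855/511) = 8825/3 + 102871/9709 = 85990538/29127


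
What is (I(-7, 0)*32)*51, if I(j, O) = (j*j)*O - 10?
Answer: -16320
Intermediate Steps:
I(j, O) = -10 + O*j² (I(j, O) = j²*O - 10 = O*j² - 10 = -10 + O*j²)
(I(-7, 0)*32)*51 = ((-10 + 0*(-7)²)*32)*51 = ((-10 + 0*49)*32)*51 = ((-10 + 0)*32)*51 = -10*32*51 = -320*51 = -16320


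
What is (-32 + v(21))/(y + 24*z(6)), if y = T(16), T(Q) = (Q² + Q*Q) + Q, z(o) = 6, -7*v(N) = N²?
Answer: -95/672 ≈ -0.14137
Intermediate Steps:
v(N) = -N²/7
T(Q) = Q + 2*Q² (T(Q) = (Q² + Q²) + Q = 2*Q² + Q = Q + 2*Q²)
y = 528 (y = 16*(1 + 2*16) = 16*(1 + 32) = 16*33 = 528)
(-32 + v(21))/(y + 24*z(6)) = (-32 - ⅐*21²)/(528 + 24*6) = (-32 - ⅐*441)/(528 + 144) = (-32 - 63)/672 = -95*1/672 = -95/672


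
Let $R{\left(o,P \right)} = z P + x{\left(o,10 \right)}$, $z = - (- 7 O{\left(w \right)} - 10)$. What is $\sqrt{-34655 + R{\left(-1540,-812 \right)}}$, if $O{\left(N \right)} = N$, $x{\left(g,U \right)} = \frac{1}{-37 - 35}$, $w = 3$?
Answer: $\frac{17 i \sqrt{29810}}{12} \approx 244.6 i$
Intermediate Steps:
$x{\left(g,U \right)} = - \frac{1}{72}$ ($x{\left(g,U \right)} = \frac{1}{-72} = - \frac{1}{72}$)
$z = 31$ ($z = - (\left(-7\right) 3 - 10) = - (-21 - 10) = \left(-1\right) \left(-31\right) = 31$)
$R{\left(o,P \right)} = - \frac{1}{72} + 31 P$ ($R{\left(o,P \right)} = 31 P - \frac{1}{72} = - \frac{1}{72} + 31 P$)
$\sqrt{-34655 + R{\left(-1540,-812 \right)}} = \sqrt{-34655 + \left(- \frac{1}{72} + 31 \left(-812\right)\right)} = \sqrt{-34655 - \frac{1812385}{72}} = \sqrt{- \frac{4307545}{72}} = \frac{17 i \sqrt{29810}}{12}$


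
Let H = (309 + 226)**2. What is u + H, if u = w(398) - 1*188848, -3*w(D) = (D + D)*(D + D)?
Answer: -341485/3 ≈ -1.1383e+5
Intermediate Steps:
w(D) = -4*D**2/3 (w(D) = -(D + D)*(D + D)/3 = -2*D*2*D/3 = -4*D**2/3)
H = 286225 (H = 535**2 = 286225)
u = -1200160/3 (u = -4/3*398**2 - 1*188848 = -4/3*158404 - 188848 = -633616/3 - 188848 = -1200160/3 ≈ -4.0005e+5)
u + H = -1200160/3 + 286225 = -341485/3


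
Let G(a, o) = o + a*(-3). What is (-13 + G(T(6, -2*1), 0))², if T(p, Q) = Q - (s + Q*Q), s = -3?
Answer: 16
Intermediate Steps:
T(p, Q) = 3 + Q - Q² (T(p, Q) = Q - (-3 + Q*Q) = Q - (-3 + Q²) = Q + (3 - Q²) = 3 + Q - Q²)
G(a, o) = o - 3*a
(-13 + G(T(6, -2*1), 0))² = (-13 + (0 - 3*(3 - 2*1 - (-2*1)²)))² = (-13 + (0 - 3*(3 - 2 - 1*(-2)²)))² = (-13 + (0 - 3*(3 - 2 - 1*4)))² = (-13 + (0 - 3*(3 - 2 - 4)))² = (-13 + (0 - 3*(-3)))² = (-13 + (0 + 9))² = (-13 + 9)² = (-4)² = 16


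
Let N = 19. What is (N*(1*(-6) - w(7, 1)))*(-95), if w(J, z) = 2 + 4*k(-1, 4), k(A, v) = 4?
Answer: 43320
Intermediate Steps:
w(J, z) = 18 (w(J, z) = 2 + 4*4 = 2 + 16 = 18)
(N*(1*(-6) - w(7, 1)))*(-95) = (19*(1*(-6) - 1*18))*(-95) = (19*(-6 - 18))*(-95) = (19*(-24))*(-95) = -456*(-95) = 43320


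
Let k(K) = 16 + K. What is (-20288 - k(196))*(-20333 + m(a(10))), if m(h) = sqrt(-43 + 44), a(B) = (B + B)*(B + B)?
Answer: 416806000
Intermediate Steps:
a(B) = 4*B**2 (a(B) = (2*B)*(2*B) = 4*B**2)
m(h) = 1 (m(h) = sqrt(1) = 1)
(-20288 - k(196))*(-20333 + m(a(10))) = (-20288 - (16 + 196))*(-20333 + 1) = (-20288 - 1*212)*(-20332) = (-20288 - 212)*(-20332) = -20500*(-20332) = 416806000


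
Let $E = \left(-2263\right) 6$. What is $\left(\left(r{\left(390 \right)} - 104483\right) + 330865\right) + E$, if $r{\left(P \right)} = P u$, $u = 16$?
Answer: $219044$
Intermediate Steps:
$r{\left(P \right)} = 16 P$ ($r{\left(P \right)} = P 16 = 16 P$)
$E = -13578$
$\left(\left(r{\left(390 \right)} - 104483\right) + 330865\right) + E = \left(\left(16 \cdot 390 - 104483\right) + 330865\right) - 13578 = \left(\left(6240 - 104483\right) + 330865\right) - 13578 = \left(-98243 + 330865\right) - 13578 = 232622 - 13578 = 219044$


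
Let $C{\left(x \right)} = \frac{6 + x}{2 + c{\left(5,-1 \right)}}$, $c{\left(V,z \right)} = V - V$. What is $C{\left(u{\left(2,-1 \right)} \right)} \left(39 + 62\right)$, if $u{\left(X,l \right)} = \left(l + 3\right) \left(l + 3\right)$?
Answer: $505$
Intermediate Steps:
$u{\left(X,l \right)} = \left(3 + l\right)^{2}$ ($u{\left(X,l \right)} = \left(3 + l\right) \left(3 + l\right) = \left(3 + l\right)^{2}$)
$c{\left(V,z \right)} = 0$
$C{\left(x \right)} = 3 + \frac{x}{2}$ ($C{\left(x \right)} = \frac{6 + x}{2 + 0} = \frac{6 + x}{2} = \left(6 + x\right) \frac{1}{2} = 3 + \frac{x}{2}$)
$C{\left(u{\left(2,-1 \right)} \right)} \left(39 + 62\right) = \left(3 + \frac{\left(3 - 1\right)^{2}}{2}\right) \left(39 + 62\right) = \left(3 + \frac{2^{2}}{2}\right) 101 = \left(3 + \frac{1}{2} \cdot 4\right) 101 = \left(3 + 2\right) 101 = 5 \cdot 101 = 505$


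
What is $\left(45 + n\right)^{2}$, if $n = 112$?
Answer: $24649$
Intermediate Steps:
$\left(45 + n\right)^{2} = \left(45 + 112\right)^{2} = 157^{2} = 24649$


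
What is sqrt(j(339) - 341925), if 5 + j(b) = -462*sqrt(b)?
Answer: sqrt(-341930 - 462*sqrt(339)) ≈ 591.98*I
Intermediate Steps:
j(b) = -5 - 462*sqrt(b)
sqrt(j(339) - 341925) = sqrt((-5 - 462*sqrt(339)) - 341925) = sqrt(-341930 - 462*sqrt(339))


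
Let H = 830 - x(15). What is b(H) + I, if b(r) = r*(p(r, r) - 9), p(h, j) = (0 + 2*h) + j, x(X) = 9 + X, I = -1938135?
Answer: 3519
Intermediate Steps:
H = 806 (H = 830 - (9 + 15) = 830 - 1*24 = 830 - 24 = 806)
p(h, j) = j + 2*h (p(h, j) = 2*h + j = j + 2*h)
b(r) = r*(-9 + 3*r) (b(r) = r*((r + 2*r) - 9) = r*(3*r - 9) = r*(-9 + 3*r))
b(H) + I = 3*806*(-3 + 806) - 1938135 = 3*806*803 - 1938135 = 1941654 - 1938135 = 3519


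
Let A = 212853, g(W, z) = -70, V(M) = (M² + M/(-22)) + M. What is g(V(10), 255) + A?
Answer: 212783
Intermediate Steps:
V(M) = M² + 21*M/22 (V(M) = (M² - M/22) + M = M² + 21*M/22)
g(V(10), 255) + A = -70 + 212853 = 212783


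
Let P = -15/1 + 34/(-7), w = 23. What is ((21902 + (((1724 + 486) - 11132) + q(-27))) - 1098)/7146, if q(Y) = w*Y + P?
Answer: 39344/25011 ≈ 1.5731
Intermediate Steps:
P = -139/7 (P = -15*1 + 34*(-⅐) = -15 - 34/7 = -139/7 ≈ -19.857)
q(Y) = -139/7 + 23*Y (q(Y) = 23*Y - 139/7 = -139/7 + 23*Y)
((21902 + (((1724 + 486) - 11132) + q(-27))) - 1098)/7146 = ((21902 + (((1724 + 486) - 11132) + (-139/7 + 23*(-27)))) - 1098)/7146 = ((21902 + ((2210 - 11132) + (-139/7 - 621))) - 1098)*(1/7146) = ((21902 + (-8922 - 4486/7)) - 1098)*(1/7146) = ((21902 - 66940/7) - 1098)*(1/7146) = (86374/7 - 1098)*(1/7146) = (78688/7)*(1/7146) = 39344/25011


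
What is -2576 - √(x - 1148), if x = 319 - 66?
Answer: -2576 - I*√895 ≈ -2576.0 - 29.917*I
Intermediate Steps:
x = 253
-2576 - √(x - 1148) = -2576 - √(253 - 1148) = -2576 - √(-895) = -2576 - I*√895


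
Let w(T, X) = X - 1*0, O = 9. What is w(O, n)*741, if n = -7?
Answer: -5187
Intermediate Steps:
w(T, X) = X (w(T, X) = X + 0 = X)
w(O, n)*741 = -7*741 = -5187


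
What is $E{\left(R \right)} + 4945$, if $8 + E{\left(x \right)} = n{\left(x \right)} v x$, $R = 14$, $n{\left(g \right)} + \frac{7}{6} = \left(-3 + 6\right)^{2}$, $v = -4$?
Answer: $\frac{13495}{3} \approx 4498.3$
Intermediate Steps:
$n{\left(g \right)} = \frac{47}{6}$ ($n{\left(g \right)} = - \frac{7}{6} + \left(-3 + 6\right)^{2} = - \frac{7}{6} + 3^{2} = - \frac{7}{6} + 9 = \frac{47}{6}$)
$E{\left(x \right)} = -8 - \frac{94 x}{3}$ ($E{\left(x \right)} = -8 + \frac{47}{6} \left(-4\right) x = -8 - \frac{94 x}{3}$)
$E{\left(R \right)} + 4945 = \left(-8 - \frac{1316}{3}\right) + 4945 = - \frac{1340}{3} + 4945 = \frac{13495}{3}$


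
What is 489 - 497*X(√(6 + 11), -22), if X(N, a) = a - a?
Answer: 489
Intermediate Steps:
X(N, a) = 0
489 - 497*X(√(6 + 11), -22) = 489 - 497*0 = 489 + 0 = 489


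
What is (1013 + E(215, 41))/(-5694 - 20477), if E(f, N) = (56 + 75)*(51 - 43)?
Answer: -2061/26171 ≈ -0.078751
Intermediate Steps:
E(f, N) = 1048 (E(f, N) = 131*8 = 1048)
(1013 + E(215, 41))/(-5694 - 20477) = (1013 + 1048)/(-5694 - 20477) = 2061/(-26171) = 2061*(-1/26171) = -2061/26171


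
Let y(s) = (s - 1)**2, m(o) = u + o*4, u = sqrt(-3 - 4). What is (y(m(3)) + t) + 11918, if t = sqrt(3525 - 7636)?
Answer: 12032 + I*sqrt(4111) + 22*I*sqrt(7) ≈ 12032.0 + 122.32*I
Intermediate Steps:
u = I*sqrt(7) (u = sqrt(-7) = I*sqrt(7) ≈ 2.6458*I)
m(o) = 4*o + I*sqrt(7) (m(o) = I*sqrt(7) + o*4 = I*sqrt(7) + 4*o = 4*o + I*sqrt(7))
y(s) = (-1 + s)**2
t = I*sqrt(4111) (t = sqrt(-4111) = I*sqrt(4111) ≈ 64.117*I)
(y(m(3)) + t) + 11918 = ((-1 + (4*3 + I*sqrt(7)))**2 + I*sqrt(4111)) + 11918 = ((-1 + (12 + I*sqrt(7)))**2 + I*sqrt(4111)) + 11918 = ((11 + I*sqrt(7))**2 + I*sqrt(4111)) + 11918 = 11918 + (11 + I*sqrt(7))**2 + I*sqrt(4111)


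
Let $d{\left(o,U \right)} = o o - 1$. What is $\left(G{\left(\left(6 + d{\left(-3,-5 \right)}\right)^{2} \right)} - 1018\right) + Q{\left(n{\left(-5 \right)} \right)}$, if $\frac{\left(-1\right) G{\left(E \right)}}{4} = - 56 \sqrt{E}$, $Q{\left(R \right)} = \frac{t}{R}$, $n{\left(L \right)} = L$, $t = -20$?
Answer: $2122$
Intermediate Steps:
$Q{\left(R \right)} = - \frac{20}{R}$
$d{\left(o,U \right)} = -1 + o^{2}$ ($d{\left(o,U \right)} = o^{2} - 1 = -1 + o^{2}$)
$G{\left(E \right)} = 224 \sqrt{E}$ ($G{\left(E \right)} = - 4 \left(- 56 \sqrt{E}\right) = 224 \sqrt{E}$)
$\left(G{\left(\left(6 + d{\left(-3,-5 \right)}\right)^{2} \right)} - 1018\right) + Q{\left(n{\left(-5 \right)} \right)} = \left(224 \sqrt{\left(6 - \left(1 - \left(-3\right)^{2}\right)\right)^{2}} - 1018\right) - \frac{20}{-5} = \left(224 \sqrt{\left(6 + \left(-1 + 9\right)\right)^{2}} - 1018\right) - -4 = \left(224 \sqrt{\left(6 + 8\right)^{2}} - 1018\right) + 4 = \left(224 \sqrt{14^{2}} - 1018\right) + 4 = \left(224 \sqrt{196} - 1018\right) + 4 = \left(224 \cdot 14 - 1018\right) + 4 = \left(3136 - 1018\right) + 4 = 2118 + 4 = 2122$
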